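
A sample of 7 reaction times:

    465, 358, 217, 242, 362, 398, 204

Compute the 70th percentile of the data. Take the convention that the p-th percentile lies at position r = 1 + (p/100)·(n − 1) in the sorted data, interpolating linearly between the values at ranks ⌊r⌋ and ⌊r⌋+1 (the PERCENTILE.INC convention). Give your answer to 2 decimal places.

369.20

Sorted: 204, 217, 242, 358, 362, 398, 465.
n = 7.
r = 1 + (70/100)·(7 − 1) = 1 + 4.2 = 5.2.
Rank 5 is 362 and rank 6 is 398.
Interpolate: 362 + 0.2·(398 − 362) = 362 + 0.2·36 = 369.2.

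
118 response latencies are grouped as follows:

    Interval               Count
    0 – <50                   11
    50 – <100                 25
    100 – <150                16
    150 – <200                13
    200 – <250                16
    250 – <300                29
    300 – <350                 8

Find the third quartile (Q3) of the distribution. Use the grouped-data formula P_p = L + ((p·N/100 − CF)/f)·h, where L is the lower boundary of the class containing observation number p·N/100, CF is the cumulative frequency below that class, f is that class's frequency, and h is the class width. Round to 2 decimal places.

262.93

N = 118; target position k = 75/100 · 118 = 88.5.
Cumulative frequencies: 11, 36, 52, 65, 81, 110, 118.
Observation 88.5 falls in the class 250 – <300.
L = 250, CF = 81, f = 29, h = 50.
P75 = 250 + ((88.5 − 81)/29)·50 = 250 + 12.931 = 262.931.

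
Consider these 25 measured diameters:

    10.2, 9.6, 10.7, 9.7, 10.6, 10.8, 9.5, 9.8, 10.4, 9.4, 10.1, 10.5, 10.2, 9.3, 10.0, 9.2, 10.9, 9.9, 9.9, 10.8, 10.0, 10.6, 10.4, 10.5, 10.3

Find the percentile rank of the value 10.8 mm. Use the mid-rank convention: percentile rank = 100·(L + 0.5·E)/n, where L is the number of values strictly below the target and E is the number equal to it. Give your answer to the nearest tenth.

Sorted: 9.2, 9.3, 9.4, 9.5, 9.6, 9.7, 9.8, 9.9, 9.9, 10.0, 10.0, 10.1, 10.2, 10.2, 10.3, 10.4, 10.4, 10.5, 10.5, 10.6, 10.6, 10.7, 10.8, 10.8, 10.9.
Count below 10.8: L = 22; count equal: E = 2; n = 25.
Percentile rank = 100·(22 + 0.5·2)/25 = 100·23/25 = 92.

92.0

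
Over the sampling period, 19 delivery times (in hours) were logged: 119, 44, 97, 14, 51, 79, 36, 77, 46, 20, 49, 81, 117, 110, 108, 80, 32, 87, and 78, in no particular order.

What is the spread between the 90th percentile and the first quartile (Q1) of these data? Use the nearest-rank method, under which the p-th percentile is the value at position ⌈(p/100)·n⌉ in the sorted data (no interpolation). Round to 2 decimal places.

73.00

Sorted: 14, 20, 32, 36, 44, 46, 49, 51, 77, 78, 79, 80, 81, 87, 97, 108, 110, 117, 119.
n = 19.
P25: rank ⌈25/100·19⌉ = 5 → 44.
P90: rank ⌈90/100·19⌉ = 18 → 117.
Difference: 117 − 44 = 73.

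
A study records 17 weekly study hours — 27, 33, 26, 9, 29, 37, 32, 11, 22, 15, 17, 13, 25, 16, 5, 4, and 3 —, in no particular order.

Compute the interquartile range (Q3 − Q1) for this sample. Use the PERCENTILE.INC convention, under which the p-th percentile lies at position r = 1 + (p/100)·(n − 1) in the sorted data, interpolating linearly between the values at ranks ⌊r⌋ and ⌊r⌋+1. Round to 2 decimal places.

16.00

Sorted: 3, 4, 5, 9, 11, 13, 15, 16, 17, 22, 25, 26, 27, 29, 32, 33, 37.
n = 17.
P25: r = 5 (integer) → 11.
P75: r = 13 (integer) → 27.
Difference: 27 − 11 = 16.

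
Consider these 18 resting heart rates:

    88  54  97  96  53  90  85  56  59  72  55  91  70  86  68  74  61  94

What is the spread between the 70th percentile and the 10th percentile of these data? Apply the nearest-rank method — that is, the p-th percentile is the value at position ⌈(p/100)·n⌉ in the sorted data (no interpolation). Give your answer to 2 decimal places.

34.00

Sorted: 53, 54, 55, 56, 59, 61, 68, 70, 72, 74, 85, 86, 88, 90, 91, 94, 96, 97.
n = 18.
P10: rank ⌈10/100·18⌉ = 2 → 54.
P70: rank ⌈70/100·18⌉ = 13 → 88.
Difference: 88 − 54 = 34.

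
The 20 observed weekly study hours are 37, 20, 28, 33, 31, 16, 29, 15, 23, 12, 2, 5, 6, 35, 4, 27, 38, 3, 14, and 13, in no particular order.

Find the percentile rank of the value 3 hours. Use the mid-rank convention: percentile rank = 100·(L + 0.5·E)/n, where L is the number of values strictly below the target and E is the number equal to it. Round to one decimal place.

Sorted: 2, 3, 4, 5, 6, 12, 13, 14, 15, 16, 20, 23, 27, 28, 29, 31, 33, 35, 37, 38.
Count below 3: L = 1; count equal: E = 1; n = 20.
Percentile rank = 100·(1 + 0.5·1)/20 = 100·1.5/20 = 7.5.

7.5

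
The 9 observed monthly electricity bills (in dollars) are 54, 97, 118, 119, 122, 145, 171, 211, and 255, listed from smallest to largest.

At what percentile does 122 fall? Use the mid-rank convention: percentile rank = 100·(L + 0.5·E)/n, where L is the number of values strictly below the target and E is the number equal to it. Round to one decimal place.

Count below 122: L = 4; count equal: E = 1; n = 9.
Percentile rank = 100·(4 + 0.5·1)/9 = 100·4.5/9 = 50.

50.0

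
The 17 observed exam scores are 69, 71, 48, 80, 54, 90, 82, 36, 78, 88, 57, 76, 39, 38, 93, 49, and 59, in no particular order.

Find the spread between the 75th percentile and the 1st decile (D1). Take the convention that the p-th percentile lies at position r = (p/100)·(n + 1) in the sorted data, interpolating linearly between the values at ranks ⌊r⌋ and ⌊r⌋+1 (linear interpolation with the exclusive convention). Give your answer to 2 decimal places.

43.40

Sorted: 36, 38, 39, 48, 49, 54, 57, 59, 69, 71, 76, 78, 80, 82, 88, 90, 93.
n = 17.
P10: r = 1.8; ranks 1–2 are 36, 38; interpolating gives 37.6.
P75: r = 13.5; ranks 13–14 are 80, 82; interpolating gives 81.
Difference: 81 − 37.6 = 43.4.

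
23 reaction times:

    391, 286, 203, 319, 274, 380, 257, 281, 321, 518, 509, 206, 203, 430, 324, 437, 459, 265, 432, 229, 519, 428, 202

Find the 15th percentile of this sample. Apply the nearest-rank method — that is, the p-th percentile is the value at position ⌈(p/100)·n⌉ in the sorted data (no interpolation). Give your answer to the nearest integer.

Sorted: 202, 203, 203, 206, 229, 257, 265, 274, 281, 286, 319, 321, 324, 380, 391, 428, 430, 432, 437, 459, 509, 518, 519.
n = 23.
Position = ⌈15/100 · 23⌉ = ⌈3.45⌉ = 4.
The value at rank 4 is 206.

206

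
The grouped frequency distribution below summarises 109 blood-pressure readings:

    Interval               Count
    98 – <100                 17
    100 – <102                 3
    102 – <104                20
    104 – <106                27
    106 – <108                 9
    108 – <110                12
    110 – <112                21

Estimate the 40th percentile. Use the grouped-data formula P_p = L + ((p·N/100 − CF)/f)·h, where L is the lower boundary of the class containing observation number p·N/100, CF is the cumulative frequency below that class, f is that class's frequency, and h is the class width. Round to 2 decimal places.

N = 109; target position k = 40/100 · 109 = 43.6.
Cumulative frequencies: 17, 20, 40, 67, 76, 88, 109.
Observation 43.6 falls in the class 104 – <106.
L = 104, CF = 40, f = 27, h = 2.
P40 = 104 + ((43.6 − 40)/27)·2 = 104 + 0.266667 = 104.267.

104.27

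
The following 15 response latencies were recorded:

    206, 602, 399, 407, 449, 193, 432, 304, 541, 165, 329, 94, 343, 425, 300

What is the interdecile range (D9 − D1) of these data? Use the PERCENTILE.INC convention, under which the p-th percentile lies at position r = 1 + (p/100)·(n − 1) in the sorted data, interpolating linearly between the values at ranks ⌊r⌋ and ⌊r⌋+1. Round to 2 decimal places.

328.00

Sorted: 94, 165, 193, 206, 300, 304, 329, 343, 399, 407, 425, 432, 449, 541, 602.
n = 15.
P10: r = 2.4; ranks 2–3 are 165, 193; interpolating gives 176.2.
P90: r = 13.6; ranks 13–14 are 449, 541; interpolating gives 504.2.
Difference: 504.2 − 176.2 = 328.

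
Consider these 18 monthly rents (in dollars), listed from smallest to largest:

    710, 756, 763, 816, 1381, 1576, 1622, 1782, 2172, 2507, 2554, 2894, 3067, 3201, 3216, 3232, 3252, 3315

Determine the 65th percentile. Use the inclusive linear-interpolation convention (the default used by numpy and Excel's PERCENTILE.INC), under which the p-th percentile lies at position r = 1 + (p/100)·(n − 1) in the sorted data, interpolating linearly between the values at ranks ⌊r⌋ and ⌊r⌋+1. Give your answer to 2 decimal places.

2902.65

n = 18.
r = 1 + (65/100)·(18 − 1) = 1 + 11.05 = 12.05.
Rank 12 is 2894 and rank 13 is 3067.
Interpolate: 2894 + 0.05·(3067 − 2894) = 2894 + 0.05·173 = 2902.65.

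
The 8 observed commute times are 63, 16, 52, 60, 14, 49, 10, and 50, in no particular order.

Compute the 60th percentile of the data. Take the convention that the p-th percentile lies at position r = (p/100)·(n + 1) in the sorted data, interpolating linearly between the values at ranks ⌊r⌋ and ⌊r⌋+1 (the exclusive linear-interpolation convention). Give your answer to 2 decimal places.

Sorted: 10, 14, 16, 49, 50, 52, 60, 63.
n = 8.
r = (60/100)·(8 + 1) = 5.4.
Rank 5 is 50 and rank 6 is 52.
Interpolate: 50 + 0.4·(52 − 50) = 50 + 0.4·2 = 50.8.

50.80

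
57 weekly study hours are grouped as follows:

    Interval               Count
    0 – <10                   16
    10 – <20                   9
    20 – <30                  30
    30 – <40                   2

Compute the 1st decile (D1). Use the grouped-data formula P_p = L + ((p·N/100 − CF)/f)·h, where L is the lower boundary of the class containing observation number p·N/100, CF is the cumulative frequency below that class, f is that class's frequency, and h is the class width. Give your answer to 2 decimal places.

3.56

N = 57; target position k = 10/100 · 57 = 5.7.
Cumulative frequencies: 16, 25, 55, 57.
Observation 5.7 falls in the class 0 – <10.
L = 0, CF = 0, f = 16, h = 10.
P10 = 0 + ((5.7 − 0)/16)·10 = 0 + 3.5625 = 3.5625.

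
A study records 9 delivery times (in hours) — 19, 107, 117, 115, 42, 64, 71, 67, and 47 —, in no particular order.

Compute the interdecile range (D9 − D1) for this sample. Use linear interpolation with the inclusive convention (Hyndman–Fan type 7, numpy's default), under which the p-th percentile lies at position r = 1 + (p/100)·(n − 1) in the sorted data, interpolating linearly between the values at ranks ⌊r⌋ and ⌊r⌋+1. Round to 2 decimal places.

Sorted: 19, 42, 47, 64, 67, 71, 107, 115, 117.
n = 9.
P10: r = 1.8; ranks 1–2 are 19, 42; interpolating gives 37.4.
P90: r = 8.2; ranks 8–9 are 115, 117; interpolating gives 115.4.
Difference: 115.4 − 37.4 = 78.

78.00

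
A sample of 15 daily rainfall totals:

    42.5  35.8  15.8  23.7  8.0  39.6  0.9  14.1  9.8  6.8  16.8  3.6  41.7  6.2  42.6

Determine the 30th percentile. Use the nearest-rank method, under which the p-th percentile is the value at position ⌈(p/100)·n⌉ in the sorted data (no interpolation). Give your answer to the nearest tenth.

Sorted: 0.9, 3.6, 6.2, 6.8, 8.0, 9.8, 14.1, 15.8, 16.8, 23.7, 35.8, 39.6, 41.7, 42.5, 42.6.
n = 15.
Position = ⌈30/100 · 15⌉ = ⌈4.5⌉ = 5.
The value at rank 5 is 8.0.

8.0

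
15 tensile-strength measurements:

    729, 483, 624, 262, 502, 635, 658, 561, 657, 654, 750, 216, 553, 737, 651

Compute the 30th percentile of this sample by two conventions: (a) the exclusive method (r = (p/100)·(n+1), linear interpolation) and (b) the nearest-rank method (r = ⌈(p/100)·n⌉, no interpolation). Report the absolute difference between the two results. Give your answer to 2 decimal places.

Sorted: 216, 262, 483, 502, 553, 561, 624, 635, 651, 654, 657, 658, 729, 737, 750.
n = 15.
(a) r = 4.8; between ranks 4 (502) and 5 (553): 542.8.
(b) the nearest-rank method: rank 5 → 553.
|542.8 − 553| = 10.2.

10.20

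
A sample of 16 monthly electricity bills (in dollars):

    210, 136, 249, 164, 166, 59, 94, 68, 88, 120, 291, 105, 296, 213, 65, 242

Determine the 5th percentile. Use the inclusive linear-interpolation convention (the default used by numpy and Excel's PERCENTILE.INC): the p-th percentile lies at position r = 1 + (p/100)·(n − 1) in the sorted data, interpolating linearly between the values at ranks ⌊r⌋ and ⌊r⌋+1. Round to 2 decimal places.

Sorted: 59, 65, 68, 88, 94, 105, 120, 136, 164, 166, 210, 213, 242, 249, 291, 296.
n = 16.
r = 1 + (5/100)·(16 − 1) = 1 + 0.75 = 1.75.
Rank 1 is 59 and rank 2 is 65.
Interpolate: 59 + 0.75·(65 − 59) = 59 + 0.75·6 = 63.5.

63.50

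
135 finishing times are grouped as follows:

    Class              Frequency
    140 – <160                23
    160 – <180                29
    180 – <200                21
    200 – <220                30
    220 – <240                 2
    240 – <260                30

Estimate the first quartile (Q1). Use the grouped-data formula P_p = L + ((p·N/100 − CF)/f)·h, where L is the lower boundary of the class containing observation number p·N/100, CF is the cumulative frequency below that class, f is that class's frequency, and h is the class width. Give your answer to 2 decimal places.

N = 135; target position k = 25/100 · 135 = 33.75.
Cumulative frequencies: 23, 52, 73, 103, 105, 135.
Observation 33.75 falls in the class 160 – <180.
L = 160, CF = 23, f = 29, h = 20.
P25 = 160 + ((33.75 − 23)/29)·20 = 160 + 7.41379 = 167.414.

167.41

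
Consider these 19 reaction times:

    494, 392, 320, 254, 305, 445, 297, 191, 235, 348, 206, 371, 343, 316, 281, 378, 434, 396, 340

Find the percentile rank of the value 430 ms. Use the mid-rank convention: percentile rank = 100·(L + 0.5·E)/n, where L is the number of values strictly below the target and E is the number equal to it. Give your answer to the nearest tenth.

84.2

Sorted: 191, 206, 235, 254, 281, 297, 305, 316, 320, 340, 343, 348, 371, 378, 392, 396, 434, 445, 494.
Count below 430: L = 16; count equal: E = 0; n = 19.
Percentile rank = 100·(16 + 0.5·0)/19 = 100·16/19 = 84.21.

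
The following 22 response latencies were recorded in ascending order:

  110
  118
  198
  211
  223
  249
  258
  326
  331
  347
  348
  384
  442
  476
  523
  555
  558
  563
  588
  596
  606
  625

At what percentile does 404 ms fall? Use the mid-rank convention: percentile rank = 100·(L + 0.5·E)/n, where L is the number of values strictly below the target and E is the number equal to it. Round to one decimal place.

Count below 404: L = 12; count equal: E = 0; n = 22.
Percentile rank = 100·(12 + 0.5·0)/22 = 100·12/22 = 54.55.

54.5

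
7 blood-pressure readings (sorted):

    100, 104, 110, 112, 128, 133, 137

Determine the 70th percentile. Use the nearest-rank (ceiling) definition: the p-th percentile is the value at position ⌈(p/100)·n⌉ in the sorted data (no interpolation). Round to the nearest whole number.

n = 7.
Position = ⌈70/100 · 7⌉ = ⌈4.9⌉ = 5.
The value at rank 5 is 128.

128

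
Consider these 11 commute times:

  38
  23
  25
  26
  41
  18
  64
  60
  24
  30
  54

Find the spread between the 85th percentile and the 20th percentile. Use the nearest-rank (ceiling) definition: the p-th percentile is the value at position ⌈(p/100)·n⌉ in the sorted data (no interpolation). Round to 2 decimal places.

Sorted: 18, 23, 24, 25, 26, 30, 38, 41, 54, 60, 64.
n = 11.
P20: rank ⌈20/100·11⌉ = 3 → 24.
P85: rank ⌈85/100·11⌉ = 10 → 60.
Difference: 60 − 24 = 36.

36.00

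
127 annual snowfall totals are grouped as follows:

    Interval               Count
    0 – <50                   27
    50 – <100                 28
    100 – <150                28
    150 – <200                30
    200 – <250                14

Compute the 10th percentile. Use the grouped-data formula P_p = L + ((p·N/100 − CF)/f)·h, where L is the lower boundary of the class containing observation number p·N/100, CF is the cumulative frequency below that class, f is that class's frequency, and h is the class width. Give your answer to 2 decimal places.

N = 127; target position k = 10/100 · 127 = 12.7.
Cumulative frequencies: 27, 55, 83, 113, 127.
Observation 12.7 falls in the class 0 – <50.
L = 0, CF = 0, f = 27, h = 50.
P10 = 0 + ((12.7 − 0)/27)·50 = 0 + 23.5185 = 23.5185.

23.52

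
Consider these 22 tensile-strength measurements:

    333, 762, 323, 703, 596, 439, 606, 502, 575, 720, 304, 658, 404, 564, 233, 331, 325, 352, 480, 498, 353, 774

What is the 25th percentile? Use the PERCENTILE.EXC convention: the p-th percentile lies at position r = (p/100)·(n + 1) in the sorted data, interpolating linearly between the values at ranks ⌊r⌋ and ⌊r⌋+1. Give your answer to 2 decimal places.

332.50

Sorted: 233, 304, 323, 325, 331, 333, 352, 353, 404, 439, 480, 498, 502, 564, 575, 596, 606, 658, 703, 720, 762, 774.
n = 22.
r = (25/100)·(22 + 1) = 5.75.
Rank 5 is 331 and rank 6 is 333.
Interpolate: 331 + 0.75·(333 − 331) = 331 + 0.75·2 = 332.5.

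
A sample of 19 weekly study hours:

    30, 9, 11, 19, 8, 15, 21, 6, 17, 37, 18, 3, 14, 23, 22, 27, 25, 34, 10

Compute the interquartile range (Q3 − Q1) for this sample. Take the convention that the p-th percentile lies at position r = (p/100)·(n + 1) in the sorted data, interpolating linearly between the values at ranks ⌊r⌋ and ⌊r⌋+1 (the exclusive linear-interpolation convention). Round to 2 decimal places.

Sorted: 3, 6, 8, 9, 10, 11, 14, 15, 17, 18, 19, 21, 22, 23, 25, 27, 30, 34, 37.
n = 19.
P25: r = 5 (integer) → 10.
P75: r = 15 (integer) → 25.
Difference: 25 − 10 = 15.

15.00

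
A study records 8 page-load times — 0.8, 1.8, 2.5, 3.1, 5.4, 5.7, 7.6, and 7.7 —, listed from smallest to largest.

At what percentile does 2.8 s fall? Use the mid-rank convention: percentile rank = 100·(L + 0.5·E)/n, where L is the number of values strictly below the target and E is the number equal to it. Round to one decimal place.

Count below 2.8: L = 3; count equal: E = 0; n = 8.
Percentile rank = 100·(3 + 0.5·0)/8 = 100·3/8 = 37.5.

37.5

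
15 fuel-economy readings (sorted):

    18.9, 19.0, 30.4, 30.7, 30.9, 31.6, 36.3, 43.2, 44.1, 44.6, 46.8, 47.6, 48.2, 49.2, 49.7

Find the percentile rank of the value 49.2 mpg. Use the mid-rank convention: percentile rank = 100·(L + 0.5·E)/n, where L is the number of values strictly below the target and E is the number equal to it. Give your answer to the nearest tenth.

Count below 49.2: L = 13; count equal: E = 1; n = 15.
Percentile rank = 100·(13 + 0.5·1)/15 = 100·13.5/15 = 90.

90.0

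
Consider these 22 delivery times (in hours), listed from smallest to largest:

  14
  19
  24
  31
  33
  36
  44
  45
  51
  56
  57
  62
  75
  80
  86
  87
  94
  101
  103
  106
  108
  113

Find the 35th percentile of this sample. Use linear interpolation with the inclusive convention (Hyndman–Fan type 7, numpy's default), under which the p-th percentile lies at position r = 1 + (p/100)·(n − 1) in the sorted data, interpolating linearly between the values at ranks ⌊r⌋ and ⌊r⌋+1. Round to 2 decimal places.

47.10

n = 22.
r = 1 + (35/100)·(22 − 1) = 1 + 7.35 = 8.35.
Rank 8 is 45 and rank 9 is 51.
Interpolate: 45 + 0.35·(51 − 45) = 45 + 0.35·6 = 47.1.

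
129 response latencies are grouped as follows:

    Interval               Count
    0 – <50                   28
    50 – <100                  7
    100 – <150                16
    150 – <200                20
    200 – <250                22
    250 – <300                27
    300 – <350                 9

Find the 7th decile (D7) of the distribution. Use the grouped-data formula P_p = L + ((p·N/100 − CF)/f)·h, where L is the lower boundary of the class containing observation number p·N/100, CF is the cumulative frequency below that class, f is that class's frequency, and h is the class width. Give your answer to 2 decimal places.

N = 129; target position k = 70/100 · 129 = 90.3.
Cumulative frequencies: 28, 35, 51, 71, 93, 120, 129.
Observation 90.3 falls in the class 200 – <250.
L = 200, CF = 71, f = 22, h = 50.
P70 = 200 + ((90.3 − 71)/22)·50 = 200 + 43.8636 = 243.864.

243.86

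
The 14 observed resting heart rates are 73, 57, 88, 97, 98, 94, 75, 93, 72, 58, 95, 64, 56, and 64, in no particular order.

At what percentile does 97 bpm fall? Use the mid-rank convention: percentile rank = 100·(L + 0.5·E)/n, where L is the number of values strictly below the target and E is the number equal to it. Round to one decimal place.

89.3

Sorted: 56, 57, 58, 64, 64, 72, 73, 75, 88, 93, 94, 95, 97, 98.
Count below 97: L = 12; count equal: E = 1; n = 14.
Percentile rank = 100·(12 + 0.5·1)/14 = 100·12.5/14 = 89.29.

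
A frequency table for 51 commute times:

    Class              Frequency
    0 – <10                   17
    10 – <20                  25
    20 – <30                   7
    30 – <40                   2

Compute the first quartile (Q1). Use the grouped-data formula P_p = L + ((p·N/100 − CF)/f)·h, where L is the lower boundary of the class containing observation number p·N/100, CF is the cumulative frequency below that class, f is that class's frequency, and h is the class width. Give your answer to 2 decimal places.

7.50

N = 51; target position k = 25/100 · 51 = 12.75.
Cumulative frequencies: 17, 42, 49, 51.
Observation 12.75 falls in the class 0 – <10.
L = 0, CF = 0, f = 17, h = 10.
P25 = 0 + ((12.75 − 0)/17)·10 = 0 + 7.5 = 7.5.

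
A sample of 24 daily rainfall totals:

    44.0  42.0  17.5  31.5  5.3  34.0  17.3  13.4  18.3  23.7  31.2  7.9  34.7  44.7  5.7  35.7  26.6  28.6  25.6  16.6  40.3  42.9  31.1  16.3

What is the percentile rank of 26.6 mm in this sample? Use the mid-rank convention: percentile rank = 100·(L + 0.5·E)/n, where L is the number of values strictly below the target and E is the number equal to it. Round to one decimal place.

Sorted: 5.3, 5.7, 7.9, 13.4, 16.3, 16.6, 17.3, 17.5, 18.3, 23.7, 25.6, 26.6, 28.6, 31.1, 31.2, 31.5, 34.0, 34.7, 35.7, 40.3, 42.0, 42.9, 44.0, 44.7.
Count below 26.6: L = 11; count equal: E = 1; n = 24.
Percentile rank = 100·(11 + 0.5·1)/24 = 100·11.5/24 = 47.92.

47.9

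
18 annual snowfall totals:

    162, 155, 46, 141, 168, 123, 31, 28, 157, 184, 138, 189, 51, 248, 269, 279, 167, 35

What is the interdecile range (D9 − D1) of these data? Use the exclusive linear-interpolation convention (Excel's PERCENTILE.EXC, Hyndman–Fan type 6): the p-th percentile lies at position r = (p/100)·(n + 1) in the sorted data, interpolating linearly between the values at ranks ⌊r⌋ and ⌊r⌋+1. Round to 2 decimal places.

Sorted: 28, 31, 35, 46, 51, 123, 138, 141, 155, 157, 162, 167, 168, 184, 189, 248, 269, 279.
n = 18.
P10: r = 1.9; ranks 1–2 are 28, 31; interpolating gives 30.7.
P90: r = 17.1; ranks 17–18 are 269, 279; interpolating gives 270.
Difference: 270 − 30.7 = 239.3.

239.30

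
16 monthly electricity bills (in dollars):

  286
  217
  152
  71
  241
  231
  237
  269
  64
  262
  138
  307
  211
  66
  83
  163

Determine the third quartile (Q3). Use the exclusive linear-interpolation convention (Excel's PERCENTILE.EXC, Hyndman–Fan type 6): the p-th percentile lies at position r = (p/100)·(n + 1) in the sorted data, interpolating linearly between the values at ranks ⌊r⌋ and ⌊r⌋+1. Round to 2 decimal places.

Sorted: 64, 66, 71, 83, 138, 152, 163, 211, 217, 231, 237, 241, 262, 269, 286, 307.
n = 16.
r = (75/100)·(16 + 1) = 12.75.
Rank 12 is 241 and rank 13 is 262.
Interpolate: 241 + 0.75·(262 − 241) = 241 + 0.75·21 = 256.75.

256.75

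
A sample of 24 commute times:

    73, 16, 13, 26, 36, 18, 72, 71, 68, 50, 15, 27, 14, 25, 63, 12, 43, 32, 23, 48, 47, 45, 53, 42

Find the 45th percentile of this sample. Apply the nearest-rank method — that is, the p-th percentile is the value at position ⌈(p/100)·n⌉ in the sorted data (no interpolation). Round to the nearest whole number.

Sorted: 12, 13, 14, 15, 16, 18, 23, 25, 26, 27, 32, 36, 42, 43, 45, 47, 48, 50, 53, 63, 68, 71, 72, 73.
n = 24.
Position = ⌈45/100 · 24⌉ = ⌈10.8⌉ = 11.
The value at rank 11 is 32.

32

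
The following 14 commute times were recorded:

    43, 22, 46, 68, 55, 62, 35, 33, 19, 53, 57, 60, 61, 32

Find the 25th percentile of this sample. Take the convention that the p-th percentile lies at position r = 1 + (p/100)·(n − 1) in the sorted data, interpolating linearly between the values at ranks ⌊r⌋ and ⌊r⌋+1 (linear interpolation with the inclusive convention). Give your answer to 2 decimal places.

33.50

Sorted: 19, 22, 32, 33, 35, 43, 46, 53, 55, 57, 60, 61, 62, 68.
n = 14.
r = 1 + (25/100)·(14 − 1) = 1 + 3.25 = 4.25.
Rank 4 is 33 and rank 5 is 35.
Interpolate: 33 + 0.25·(35 − 33) = 33 + 0.25·2 = 33.5.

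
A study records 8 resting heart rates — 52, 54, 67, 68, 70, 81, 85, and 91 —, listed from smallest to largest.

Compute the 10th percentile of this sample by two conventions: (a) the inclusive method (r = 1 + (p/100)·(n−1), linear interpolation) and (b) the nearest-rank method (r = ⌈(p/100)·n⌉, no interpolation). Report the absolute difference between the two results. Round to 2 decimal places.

n = 8.
(a) r = 1.7; between ranks 1 (52) and 2 (54): 53.4.
(b) the nearest-rank method: rank 1 → 52.
|53.4 − 52| = 1.4.

1.40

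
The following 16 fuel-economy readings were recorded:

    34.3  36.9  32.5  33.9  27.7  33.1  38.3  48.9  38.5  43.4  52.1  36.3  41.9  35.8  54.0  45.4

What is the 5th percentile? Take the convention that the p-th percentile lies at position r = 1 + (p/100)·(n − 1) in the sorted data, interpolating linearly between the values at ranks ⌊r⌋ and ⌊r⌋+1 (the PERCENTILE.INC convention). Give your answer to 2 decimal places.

Sorted: 27.7, 32.5, 33.1, 33.9, 34.3, 35.8, 36.3, 36.9, 38.3, 38.5, 41.9, 43.4, 45.4, 48.9, 52.1, 54.0.
n = 16.
r = 1 + (5/100)·(16 − 1) = 1 + 0.75 = 1.75.
Rank 1 is 27.7 and rank 2 is 32.5.
Interpolate: 27.7 + 0.75·(32.5 − 27.7) = 27.7 + 0.75·4.8 = 31.3.

31.30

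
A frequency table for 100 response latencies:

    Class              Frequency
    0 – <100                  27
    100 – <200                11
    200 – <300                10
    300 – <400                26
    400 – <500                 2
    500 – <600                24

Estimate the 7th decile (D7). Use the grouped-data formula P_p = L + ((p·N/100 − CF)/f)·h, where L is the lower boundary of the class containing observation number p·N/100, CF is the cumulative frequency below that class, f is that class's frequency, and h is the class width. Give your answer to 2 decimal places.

N = 100; target position k = 70/100 · 100 = 70.
Cumulative frequencies: 27, 38, 48, 74, 76, 100.
Observation 70 falls in the class 300 – <400.
L = 300, CF = 48, f = 26, h = 100.
P70 = 300 + ((70 − 48)/26)·100 = 300 + 84.6154 = 384.615.

384.62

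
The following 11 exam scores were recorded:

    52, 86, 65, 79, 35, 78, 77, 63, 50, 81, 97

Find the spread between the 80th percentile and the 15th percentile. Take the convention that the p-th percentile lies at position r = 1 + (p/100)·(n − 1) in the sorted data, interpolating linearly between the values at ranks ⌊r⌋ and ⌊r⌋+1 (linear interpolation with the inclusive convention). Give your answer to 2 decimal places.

30.00

Sorted: 35, 50, 52, 63, 65, 77, 78, 79, 81, 86, 97.
n = 11.
P15: r = 2.5; ranks 2–3 are 50, 52; interpolating gives 51.
P80: r = 9 (integer) → 81.
Difference: 81 − 51 = 30.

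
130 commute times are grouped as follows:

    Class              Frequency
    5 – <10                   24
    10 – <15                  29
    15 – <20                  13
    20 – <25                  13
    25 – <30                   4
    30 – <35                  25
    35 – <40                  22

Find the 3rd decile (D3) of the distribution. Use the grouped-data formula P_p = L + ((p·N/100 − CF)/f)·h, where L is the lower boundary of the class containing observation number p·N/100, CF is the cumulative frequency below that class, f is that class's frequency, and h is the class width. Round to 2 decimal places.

N = 130; target position k = 30/100 · 130 = 39.
Cumulative frequencies: 24, 53, 66, 79, 83, 108, 130.
Observation 39 falls in the class 10 – <15.
L = 10, CF = 24, f = 29, h = 5.
P30 = 10 + ((39 − 24)/29)·5 = 10 + 2.58621 = 12.5862.

12.59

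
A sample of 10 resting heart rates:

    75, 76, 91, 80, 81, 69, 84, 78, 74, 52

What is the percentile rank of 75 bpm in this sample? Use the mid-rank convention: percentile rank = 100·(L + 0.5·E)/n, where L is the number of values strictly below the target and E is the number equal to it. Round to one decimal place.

35.0

Sorted: 52, 69, 74, 75, 76, 78, 80, 81, 84, 91.
Count below 75: L = 3; count equal: E = 1; n = 10.
Percentile rank = 100·(3 + 0.5·1)/10 = 100·3.5/10 = 35.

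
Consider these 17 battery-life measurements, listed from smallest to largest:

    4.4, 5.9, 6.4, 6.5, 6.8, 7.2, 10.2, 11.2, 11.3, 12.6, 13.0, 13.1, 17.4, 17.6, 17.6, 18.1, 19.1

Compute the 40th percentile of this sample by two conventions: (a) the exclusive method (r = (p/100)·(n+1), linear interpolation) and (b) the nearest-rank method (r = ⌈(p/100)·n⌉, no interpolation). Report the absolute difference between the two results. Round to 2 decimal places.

n = 17.
(a) r = 7.2; between ranks 7 (10.2) and 8 (11.2): 10.4.
(b) the nearest-rank method: rank 7 → 10.2.
|10.4 − 10.2| = 0.2.

0.20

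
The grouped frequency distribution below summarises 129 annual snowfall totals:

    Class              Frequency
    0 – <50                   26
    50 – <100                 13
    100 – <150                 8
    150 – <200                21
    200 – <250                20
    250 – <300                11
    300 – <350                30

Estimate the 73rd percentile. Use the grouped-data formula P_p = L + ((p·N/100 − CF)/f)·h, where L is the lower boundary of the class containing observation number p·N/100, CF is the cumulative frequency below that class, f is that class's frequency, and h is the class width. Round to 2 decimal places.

N = 129; target position k = 73/100 · 129 = 94.17.
Cumulative frequencies: 26, 39, 47, 68, 88, 99, 129.
Observation 94.17 falls in the class 250 – <300.
L = 250, CF = 88, f = 11, h = 50.
P73 = 250 + ((94.17 − 88)/11)·50 = 250 + 28.0455 = 278.045.

278.05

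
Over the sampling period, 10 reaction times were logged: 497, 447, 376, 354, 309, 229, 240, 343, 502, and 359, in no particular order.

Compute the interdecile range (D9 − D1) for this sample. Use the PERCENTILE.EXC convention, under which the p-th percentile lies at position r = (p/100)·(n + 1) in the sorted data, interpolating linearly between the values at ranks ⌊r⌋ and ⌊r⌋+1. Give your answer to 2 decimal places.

271.40

Sorted: 229, 240, 309, 343, 354, 359, 376, 447, 497, 502.
n = 10.
P10: r = 1.1; ranks 1–2 are 229, 240; interpolating gives 230.1.
P90: r = 9.9; ranks 9–10 are 497, 502; interpolating gives 501.5.
Difference: 501.5 − 230.1 = 271.4.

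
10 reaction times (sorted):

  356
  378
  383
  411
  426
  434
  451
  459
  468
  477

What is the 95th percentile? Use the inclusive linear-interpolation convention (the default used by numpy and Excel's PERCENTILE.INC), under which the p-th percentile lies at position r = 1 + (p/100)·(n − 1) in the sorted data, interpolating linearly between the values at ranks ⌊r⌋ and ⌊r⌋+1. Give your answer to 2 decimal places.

472.95

n = 10.
r = 1 + (95/100)·(10 − 1) = 1 + 8.55 = 9.55.
Rank 9 is 468 and rank 10 is 477.
Interpolate: 468 + 0.55·(477 − 468) = 468 + 0.55·9 = 472.95.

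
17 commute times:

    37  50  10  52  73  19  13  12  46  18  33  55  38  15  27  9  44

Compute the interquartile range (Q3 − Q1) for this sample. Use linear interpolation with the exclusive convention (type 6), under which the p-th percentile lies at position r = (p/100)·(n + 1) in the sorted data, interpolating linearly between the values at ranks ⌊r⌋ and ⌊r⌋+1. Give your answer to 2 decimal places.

34.00

Sorted: 9, 10, 12, 13, 15, 18, 19, 27, 33, 37, 38, 44, 46, 50, 52, 55, 73.
n = 17.
P25: r = 4.5; ranks 4–5 are 13, 15; interpolating gives 14.
P75: r = 13.5; ranks 13–14 are 46, 50; interpolating gives 48.
Difference: 48 − 14 = 34.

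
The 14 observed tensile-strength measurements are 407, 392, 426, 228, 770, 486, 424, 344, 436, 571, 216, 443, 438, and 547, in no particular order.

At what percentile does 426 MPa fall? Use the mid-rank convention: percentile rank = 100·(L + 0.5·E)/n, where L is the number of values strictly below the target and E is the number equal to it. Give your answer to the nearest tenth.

Sorted: 216, 228, 344, 392, 407, 424, 426, 436, 438, 443, 486, 547, 571, 770.
Count below 426: L = 6; count equal: E = 1; n = 14.
Percentile rank = 100·(6 + 0.5·1)/14 = 100·6.5/14 = 46.43.

46.4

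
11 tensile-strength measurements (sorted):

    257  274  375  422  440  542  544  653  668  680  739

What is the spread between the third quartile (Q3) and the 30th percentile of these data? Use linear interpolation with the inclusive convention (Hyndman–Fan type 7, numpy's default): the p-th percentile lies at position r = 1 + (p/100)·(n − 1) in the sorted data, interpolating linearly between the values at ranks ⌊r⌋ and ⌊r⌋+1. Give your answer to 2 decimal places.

238.50

n = 11.
P30: r = 4 (integer) → 422.
P75: r = 8.5; ranks 8–9 are 653, 668; interpolating gives 660.5.
Difference: 660.5 − 422 = 238.5.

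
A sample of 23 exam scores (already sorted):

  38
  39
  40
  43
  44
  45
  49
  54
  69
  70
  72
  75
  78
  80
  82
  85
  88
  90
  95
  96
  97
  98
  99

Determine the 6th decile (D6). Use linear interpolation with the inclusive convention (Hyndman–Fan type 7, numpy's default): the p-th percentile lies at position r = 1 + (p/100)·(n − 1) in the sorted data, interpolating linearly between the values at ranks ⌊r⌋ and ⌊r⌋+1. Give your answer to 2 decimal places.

80.40

n = 23.
r = 1 + (60/100)·(23 − 1) = 1 + 13.2 = 14.2.
Rank 14 is 80 and rank 15 is 82.
Interpolate: 80 + 0.2·(82 − 80) = 80 + 0.2·2 = 80.4.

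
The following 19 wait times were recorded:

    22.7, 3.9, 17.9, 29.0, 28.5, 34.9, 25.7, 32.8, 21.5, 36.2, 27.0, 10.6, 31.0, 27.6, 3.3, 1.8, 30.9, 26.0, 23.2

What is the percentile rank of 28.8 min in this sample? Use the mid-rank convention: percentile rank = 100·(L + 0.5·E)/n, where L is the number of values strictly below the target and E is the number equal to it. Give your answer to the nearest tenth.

68.4

Sorted: 1.8, 3.3, 3.9, 10.6, 17.9, 21.5, 22.7, 23.2, 25.7, 26.0, 27.0, 27.6, 28.5, 29.0, 30.9, 31.0, 32.8, 34.9, 36.2.
Count below 28.8: L = 13; count equal: E = 0; n = 19.
Percentile rank = 100·(13 + 0.5·0)/19 = 100·13/19 = 68.42.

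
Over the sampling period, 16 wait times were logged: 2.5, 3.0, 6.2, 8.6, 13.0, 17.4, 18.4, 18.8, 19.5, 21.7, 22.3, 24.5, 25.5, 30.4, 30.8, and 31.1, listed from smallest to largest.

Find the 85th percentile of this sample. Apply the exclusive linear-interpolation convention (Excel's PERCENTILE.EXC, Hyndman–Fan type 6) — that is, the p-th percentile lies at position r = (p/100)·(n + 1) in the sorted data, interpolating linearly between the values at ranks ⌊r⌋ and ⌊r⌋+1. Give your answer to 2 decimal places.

30.58

n = 16.
r = (85/100)·(16 + 1) = 14.45.
Rank 14 is 30.4 and rank 15 is 30.8.
Interpolate: 30.4 + 0.45·(30.8 − 30.4) = 30.4 + 0.45·0.4 = 30.58.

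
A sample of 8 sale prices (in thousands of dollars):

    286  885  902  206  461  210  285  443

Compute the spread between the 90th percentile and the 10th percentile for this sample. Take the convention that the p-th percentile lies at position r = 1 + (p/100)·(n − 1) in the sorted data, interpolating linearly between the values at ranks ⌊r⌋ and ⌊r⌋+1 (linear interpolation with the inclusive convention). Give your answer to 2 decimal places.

Sorted: 206, 210, 285, 286, 443, 461, 885, 902.
n = 8.
P10: r = 1.7; ranks 1–2 are 206, 210; interpolating gives 208.8.
P90: r = 7.3; ranks 7–8 are 885, 902; interpolating gives 890.1.
Difference: 890.1 − 208.8 = 681.3.

681.30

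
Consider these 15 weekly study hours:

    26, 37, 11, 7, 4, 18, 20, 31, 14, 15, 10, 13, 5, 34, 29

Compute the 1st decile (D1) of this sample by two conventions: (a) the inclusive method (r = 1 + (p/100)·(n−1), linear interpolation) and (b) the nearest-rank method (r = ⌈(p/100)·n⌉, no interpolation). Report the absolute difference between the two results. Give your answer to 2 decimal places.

0.80

Sorted: 4, 5, 7, 10, 11, 13, 14, 15, 18, 20, 26, 29, 31, 34, 37.
n = 15.
(a) r = 2.4; between ranks 2 (5) and 3 (7): 5.8.
(b) the nearest-rank method: rank 2 → 5.
|5.8 − 5| = 0.8.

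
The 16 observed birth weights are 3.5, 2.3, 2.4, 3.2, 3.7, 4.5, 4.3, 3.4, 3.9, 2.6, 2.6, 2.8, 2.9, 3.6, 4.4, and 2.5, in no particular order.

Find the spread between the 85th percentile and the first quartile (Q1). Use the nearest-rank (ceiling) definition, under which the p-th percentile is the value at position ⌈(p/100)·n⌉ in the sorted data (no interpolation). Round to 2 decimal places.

1.70

Sorted: 2.3, 2.4, 2.5, 2.6, 2.6, 2.8, 2.9, 3.2, 3.4, 3.5, 3.6, 3.7, 3.9, 4.3, 4.4, 4.5.
n = 16.
P25: rank ⌈25/100·16⌉ = 4 → 2.6.
P85: rank ⌈85/100·16⌉ = 14 → 4.3.
Difference: 4.3 − 2.6 = 1.7.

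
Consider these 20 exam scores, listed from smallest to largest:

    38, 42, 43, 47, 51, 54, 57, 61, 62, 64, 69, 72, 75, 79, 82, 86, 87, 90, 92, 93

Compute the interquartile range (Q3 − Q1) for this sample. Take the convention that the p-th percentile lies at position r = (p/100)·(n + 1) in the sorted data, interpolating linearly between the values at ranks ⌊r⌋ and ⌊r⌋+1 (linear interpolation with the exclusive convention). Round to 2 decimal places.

n = 20.
P25: r = 5.25; ranks 5–6 are 51, 54; interpolating gives 51.75.
P75: r = 15.75; ranks 15–16 are 82, 86; interpolating gives 85.
Difference: 85 − 51.75 = 33.25.

33.25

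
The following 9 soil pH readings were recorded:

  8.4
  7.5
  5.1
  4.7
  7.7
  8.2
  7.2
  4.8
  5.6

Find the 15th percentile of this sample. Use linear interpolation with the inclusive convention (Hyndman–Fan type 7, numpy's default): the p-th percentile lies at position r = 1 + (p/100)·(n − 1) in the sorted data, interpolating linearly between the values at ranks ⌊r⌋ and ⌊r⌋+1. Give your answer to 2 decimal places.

4.86

Sorted: 4.7, 4.8, 5.1, 5.6, 7.2, 7.5, 7.7, 8.2, 8.4.
n = 9.
r = 1 + (15/100)·(9 − 1) = 1 + 1.2 = 2.2.
Rank 2 is 4.8 and rank 3 is 5.1.
Interpolate: 4.8 + 0.2·(5.1 − 4.8) = 4.8 + 0.2·0.3 = 4.86.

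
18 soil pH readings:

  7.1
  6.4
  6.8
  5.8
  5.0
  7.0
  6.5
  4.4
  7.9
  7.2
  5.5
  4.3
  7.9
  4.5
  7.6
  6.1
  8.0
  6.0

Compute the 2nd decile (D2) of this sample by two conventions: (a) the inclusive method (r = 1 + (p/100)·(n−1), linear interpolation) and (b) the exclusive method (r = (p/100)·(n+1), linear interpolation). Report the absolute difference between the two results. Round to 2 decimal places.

0.30

Sorted: 4.3, 4.4, 4.5, 5.0, 5.5, 5.8, 6.0, 6.1, 6.4, 6.5, 6.8, 7.0, 7.1, 7.2, 7.6, 7.9, 7.9, 8.0.
n = 18.
(a) r = 4.4; between ranks 4 (5.0) and 5 (5.5): 5.2.
(b) r = 3.8; between ranks 3 (4.5) and 4 (5.0): 4.9.
|5.2 − 4.9| = 0.3.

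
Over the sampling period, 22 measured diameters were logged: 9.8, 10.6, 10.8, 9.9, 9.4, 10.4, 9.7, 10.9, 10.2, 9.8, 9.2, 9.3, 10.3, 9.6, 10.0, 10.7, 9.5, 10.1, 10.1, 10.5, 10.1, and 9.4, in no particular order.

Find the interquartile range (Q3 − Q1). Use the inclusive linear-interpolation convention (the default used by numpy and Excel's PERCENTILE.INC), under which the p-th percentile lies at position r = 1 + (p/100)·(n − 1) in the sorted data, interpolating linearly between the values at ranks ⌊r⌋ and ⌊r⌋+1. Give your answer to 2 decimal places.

Sorted: 9.2, 9.3, 9.4, 9.4, 9.5, 9.6, 9.7, 9.8, 9.8, 9.9, 10.0, 10.1, 10.1, 10.1, 10.2, 10.3, 10.4, 10.5, 10.6, 10.7, 10.8, 10.9.
n = 22.
P25: r = 6.25; ranks 6–7 are 9.6, 9.7; interpolating gives 9.625.
P75: r = 16.75; ranks 16–17 are 10.3, 10.4; interpolating gives 10.375.
Difference: 10.375 − 9.625 = 0.75.

0.75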